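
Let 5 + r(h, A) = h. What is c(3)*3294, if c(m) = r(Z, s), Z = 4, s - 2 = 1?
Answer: -3294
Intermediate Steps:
s = 3 (s = 2 + 1 = 3)
r(h, A) = -5 + h
c(m) = -1 (c(m) = -5 + 4 = -1)
c(3)*3294 = -1*3294 = -3294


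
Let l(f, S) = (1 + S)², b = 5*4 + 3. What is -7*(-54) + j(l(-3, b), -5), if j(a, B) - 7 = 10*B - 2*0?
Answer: 335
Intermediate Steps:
b = 23 (b = 20 + 3 = 23)
j(a, B) = 7 + 10*B (j(a, B) = 7 + (10*B - 2*0) = 7 + (10*B + 0) = 7 + 10*B)
-7*(-54) + j(l(-3, b), -5) = -7*(-54) + (7 + 10*(-5)) = 378 + (7 - 50) = 378 - 43 = 335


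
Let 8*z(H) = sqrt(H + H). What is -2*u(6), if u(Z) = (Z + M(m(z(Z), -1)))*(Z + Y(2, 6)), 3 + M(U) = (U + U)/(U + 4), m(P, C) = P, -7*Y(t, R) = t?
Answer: -60240/1771 - 2560*sqrt(3)/1771 ≈ -36.518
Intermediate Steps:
Y(t, R) = -t/7
z(H) = sqrt(2)*sqrt(H)/8 (z(H) = sqrt(H + H)/8 = sqrt(2*H)/8 = (sqrt(2)*sqrt(H))/8 = sqrt(2)*sqrt(H)/8)
M(U) = -3 + 2*U/(4 + U) (M(U) = -3 + (U + U)/(U + 4) = -3 + (2*U)/(4 + U) = -3 + 2*U/(4 + U))
u(Z) = (-2/7 + Z)*(Z + (-12 - sqrt(2)*sqrt(Z)/8)/(4 + sqrt(2)*sqrt(Z)/8)) (u(Z) = (Z + (-12 - sqrt(2)*sqrt(Z)/8)/(4 + sqrt(2)*sqrt(Z)/8))*(Z - 1/7*2) = (Z + (-12 - sqrt(2)*sqrt(Z)/8)/(4 + sqrt(2)*sqrt(Z)/8))*(Z - 2/7) = (Z + (-12 - sqrt(2)*sqrt(Z)/8)/(4 + sqrt(2)*sqrt(Z)/8))*(-2/7 + Z) = (-2/7 + Z)*(Z + (-12 - sqrt(2)*sqrt(Z)/8)/(4 + sqrt(2)*sqrt(Z)/8)))
-2*u(6) = -2*(192 - 736*6 + 224*6**2 - 9*sqrt(2)*6**(3/2) + 2*sqrt(2)*sqrt(6) + 7*sqrt(2)*6**(5/2))/(7*(32 + sqrt(2)*sqrt(6))) = -2*(192 - 4416 + 224*36 - 9*sqrt(2)*6*sqrt(6) + 4*sqrt(3) + 7*sqrt(2)*(36*sqrt(6)))/(7*(32 + 2*sqrt(3))) = -2*(192 - 4416 + 8064 - 108*sqrt(3) + 4*sqrt(3) + 504*sqrt(3))/(7*(32 + 2*sqrt(3))) = -2*(3840 + 400*sqrt(3))/(7*(32 + 2*sqrt(3)))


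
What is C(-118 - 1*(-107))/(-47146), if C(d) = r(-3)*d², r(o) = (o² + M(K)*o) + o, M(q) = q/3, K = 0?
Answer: -33/2143 ≈ -0.015399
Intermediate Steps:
M(q) = q/3 (M(q) = q*(⅓) = q/3)
r(o) = o + o² (r(o) = (o² + ((⅓)*0)*o) + o = (o² + 0*o) + o = (o² + 0) + o = o² + o = o + o²)
C(d) = 6*d² (C(d) = (-3*(1 - 3))*d² = (-3*(-2))*d² = 6*d²)
C(-118 - 1*(-107))/(-47146) = (6*(-118 - 1*(-107))²)/(-47146) = (6*(-118 + 107)²)*(-1/47146) = (6*(-11)²)*(-1/47146) = (6*121)*(-1/47146) = 726*(-1/47146) = -33/2143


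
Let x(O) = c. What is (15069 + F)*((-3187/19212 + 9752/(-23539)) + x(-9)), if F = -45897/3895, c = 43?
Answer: 187512551216325401/293573464810 ≈ 6.3872e+5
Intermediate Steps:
x(O) = 43
F = -45897/3895 (F = -45897*1/3895 = -45897/3895 ≈ -11.784)
(15069 + F)*((-3187/19212 + 9752/(-23539)) + x(-9)) = (15069 - 45897/3895)*((-3187/19212 + 9752/(-23539)) + 43) = 58647858*((-3187*1/19212 + 9752*(-1/23539)) + 43)/3895 = 58647858*((-3187/19212 - 9752/23539) + 43)/3895 = 58647858*(-262374217/452231268 + 43)/3895 = (58647858/3895)*(19183570307/452231268) = 187512551216325401/293573464810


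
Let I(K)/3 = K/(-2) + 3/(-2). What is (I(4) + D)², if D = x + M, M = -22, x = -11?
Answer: 7569/4 ≈ 1892.3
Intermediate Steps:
D = -33 (D = -11 - 22 = -33)
I(K) = -9/2 - 3*K/2 (I(K) = 3*(K/(-2) + 3/(-2)) = 3*(K*(-½) + 3*(-½)) = 3*(-K/2 - 3/2) = 3*(-3/2 - K/2) = -9/2 - 3*K/2)
(I(4) + D)² = ((-9/2 - 3/2*4) - 33)² = ((-9/2 - 6) - 33)² = (-21/2 - 33)² = (-87/2)² = 7569/4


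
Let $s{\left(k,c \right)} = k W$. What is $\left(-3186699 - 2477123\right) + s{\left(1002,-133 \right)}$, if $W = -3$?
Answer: $-5666828$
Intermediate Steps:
$s{\left(k,c \right)} = - 3 k$ ($s{\left(k,c \right)} = k \left(-3\right) = - 3 k$)
$\left(-3186699 - 2477123\right) + s{\left(1002,-133 \right)} = \left(-3186699 - 2477123\right) - 3006 = -5663822 - 3006 = -5666828$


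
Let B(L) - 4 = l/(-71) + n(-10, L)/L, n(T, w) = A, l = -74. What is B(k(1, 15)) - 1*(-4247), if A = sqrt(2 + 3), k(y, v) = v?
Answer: 301895/71 + sqrt(5)/15 ≈ 4252.2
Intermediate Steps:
A = sqrt(5) ≈ 2.2361
n(T, w) = sqrt(5)
B(L) = 358/71 + sqrt(5)/L (B(L) = 4 + (-74/(-71) + sqrt(5)/L) = 4 + (-74*(-1/71) + sqrt(5)/L) = 4 + (74/71 + sqrt(5)/L) = 358/71 + sqrt(5)/L)
B(k(1, 15)) - 1*(-4247) = (358/71 + sqrt(5)/15) - 1*(-4247) = (358/71 + sqrt(5)*(1/15)) + 4247 = (358/71 + sqrt(5)/15) + 4247 = 301895/71 + sqrt(5)/15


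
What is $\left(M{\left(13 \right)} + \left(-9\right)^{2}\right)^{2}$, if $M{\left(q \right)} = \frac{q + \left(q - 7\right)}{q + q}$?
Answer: $\frac{4515625}{676} \approx 6679.9$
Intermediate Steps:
$M{\left(q \right)} = \frac{-7 + 2 q}{2 q}$ ($M{\left(q \right)} = \frac{q + \left(q - 7\right)}{2 q} = \left(q + \left(-7 + q\right)\right) \frac{1}{2 q} = \left(-7 + 2 q\right) \frac{1}{2 q} = \frac{-7 + 2 q}{2 q}$)
$\left(M{\left(13 \right)} + \left(-9\right)^{2}\right)^{2} = \left(\frac{- \frac{7}{2} + 13}{13} + \left(-9\right)^{2}\right)^{2} = \left(\frac{1}{13} \cdot \frac{19}{2} + 81\right)^{2} = \left(\frac{19}{26} + 81\right)^{2} = \left(\frac{2125}{26}\right)^{2} = \frac{4515625}{676}$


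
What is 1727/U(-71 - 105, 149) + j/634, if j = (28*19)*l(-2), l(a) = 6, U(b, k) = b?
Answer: -24233/5072 ≈ -4.7778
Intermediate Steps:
j = 3192 (j = (28*19)*6 = 532*6 = 3192)
1727/U(-71 - 105, 149) + j/634 = 1727/(-71 - 105) + 3192/634 = 1727/(-176) + 3192*(1/634) = 1727*(-1/176) + 1596/317 = -157/16 + 1596/317 = -24233/5072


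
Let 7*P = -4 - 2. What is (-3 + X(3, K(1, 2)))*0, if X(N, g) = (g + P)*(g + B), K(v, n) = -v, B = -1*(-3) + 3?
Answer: 0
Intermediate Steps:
P = -6/7 (P = (-4 - 2)/7 = (⅐)*(-6) = -6/7 ≈ -0.85714)
B = 6 (B = 3 + 3 = 6)
X(N, g) = (6 + g)*(-6/7 + g) (X(N, g) = (g - 6/7)*(g + 6) = (-6/7 + g)*(6 + g) = (6 + g)*(-6/7 + g))
(-3 + X(3, K(1, 2)))*0 = (-3 + (-36/7 + (-1*1)² + 36*(-1*1)/7))*0 = (-3 + (-36/7 + (-1)² + (36/7)*(-1)))*0 = (-3 + (-36/7 + 1 - 36/7))*0 = (-3 - 65/7)*0 = -86/7*0 = 0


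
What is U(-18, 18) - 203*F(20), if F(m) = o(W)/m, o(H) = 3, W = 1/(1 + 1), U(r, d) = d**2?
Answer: 5871/20 ≈ 293.55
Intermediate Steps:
W = 1/2 ≈ 0.50000
F(m) = 3/m
U(-18, 18) - 203*F(20) = 18**2 - 609/20 = 324 - 609/20 = 5871/20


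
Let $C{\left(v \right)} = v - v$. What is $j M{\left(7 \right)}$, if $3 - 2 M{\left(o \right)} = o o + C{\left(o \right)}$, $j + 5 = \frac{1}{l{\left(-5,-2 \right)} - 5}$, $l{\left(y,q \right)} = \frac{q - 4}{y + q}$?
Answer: $\frac{3496}{29} \approx 120.55$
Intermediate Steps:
$l{\left(y,q \right)} = \frac{-4 + q}{q + y}$
$j = - \frac{152}{29}$ ($j = -5 + \frac{1}{\frac{-4 - 2}{-2 - 5} - 5} = -5 + \frac{1}{\frac{1}{-7} \left(-6\right) - 5} = -5 + \frac{1}{\left(- \frac{1}{7}\right) \left(-6\right) - 5} = -5 + \frac{1}{\frac{6}{7} - 5} = -5 + \frac{1}{- \frac{29}{7}} = -5 - \frac{7}{29} = - \frac{152}{29} \approx -5.2414$)
$C{\left(v \right)} = 0$
$M{\left(o \right)} = \frac{3}{2} - \frac{o^{2}}{2}$ ($M{\left(o \right)} = \frac{3}{2} - \frac{o o + 0}{2} = \frac{3}{2} - \frac{o^{2} + 0}{2} = \frac{3}{2} - \frac{o^{2}}{2}$)
$j M{\left(7 \right)} = - \frac{152 \left(\frac{3}{2} - \frac{7^{2}}{2}\right)}{29} = - \frac{152 \left(\frac{3}{2} - \frac{49}{2}\right)}{29} = \left(- \frac{152}{29}\right) \left(-23\right) = \frac{3496}{29}$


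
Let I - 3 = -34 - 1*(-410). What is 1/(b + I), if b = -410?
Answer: -1/31 ≈ -0.032258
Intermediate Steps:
I = 379 (I = 3 + (-34 - 1*(-410)) = 3 + (-34 + 410) = 3 + 376 = 379)
1/(b + I) = 1/(-410 + 379) = 1/(-31) = -1/31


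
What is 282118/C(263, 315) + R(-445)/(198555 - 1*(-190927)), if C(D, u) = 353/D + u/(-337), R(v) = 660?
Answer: 2434690980754829/3516632978 ≈ 6.9234e+5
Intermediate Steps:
C(D, u) = 353/D - u/337 (C(D, u) = 353/D + u*(-1/337) = 353/D - u/337)
282118/C(263, 315) + R(-445)/(198555 - 1*(-190927)) = 282118/(353/263 - 1/337*315) + 660/(198555 - 1*(-190927)) = 282118/(353*(1/263) - 315/337) + 660/(198555 + 190927) = 282118/(353/263 - 315/337) + 660/389482 = 282118/(36116/88631) + 660*(1/389482) = 282118*(88631/36116) + 330/194741 = 12502200229/18058 + 330/194741 = 2434690980754829/3516632978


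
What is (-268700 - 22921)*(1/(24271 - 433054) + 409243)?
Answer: -16261912740318476/136261 ≈ -1.1934e+11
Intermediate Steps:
(-268700 - 22921)*(1/(24271 - 433054) + 409243) = -291621*(1/(-408783) + 409243) = -291621*(-1/408783 + 409243) = -291621*167291581268/408783 = -16261912740318476/136261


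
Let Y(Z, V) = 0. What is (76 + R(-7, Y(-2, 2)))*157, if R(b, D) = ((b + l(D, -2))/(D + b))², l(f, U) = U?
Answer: 597385/49 ≈ 12192.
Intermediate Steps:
R(b, D) = (-2 + b)²/(D + b)² (R(b, D) = ((b - 2)/(D + b))² = ((-2 + b)/(D + b))² = (-2 + b)²/(D + b)²)
(76 + R(-7, Y(-2, 2)))*157 = (76 + (-2 - 7)²/(0 - 7)²)*157 = (76 + (-9)²/(-7)²)*157 = (76 + 81*(1/49))*157 = (76 + 81/49)*157 = (3805/49)*157 = 597385/49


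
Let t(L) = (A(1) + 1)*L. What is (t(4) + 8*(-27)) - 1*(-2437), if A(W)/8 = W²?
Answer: 2257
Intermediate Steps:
A(W) = 8*W²
t(L) = 9*L (t(L) = (8*1² + 1)*L = (8*1 + 1)*L = (8 + 1)*L = 9*L)
(t(4) + 8*(-27)) - 1*(-2437) = (9*4 + 8*(-27)) - 1*(-2437) = (36 - 216) + 2437 = -180 + 2437 = 2257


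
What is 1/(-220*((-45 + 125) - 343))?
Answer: 1/57860 ≈ 1.7283e-5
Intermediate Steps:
1/(-220*((-45 + 125) - 343)) = 1/(-220*(80 - 343)) = 1/(-220*(-263)) = 1/57860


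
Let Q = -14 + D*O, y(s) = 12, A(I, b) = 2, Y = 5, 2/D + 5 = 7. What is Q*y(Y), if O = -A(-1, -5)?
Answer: -192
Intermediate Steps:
D = 1 (D = 2/(-5 + 7) = 2/2 = 2*(½) = 1)
O = -2 (O = -1*2 = -2)
Q = -16 (Q = -14 + 1*(-2) = -14 - 2 = -16)
Q*y(Y) = -16*12 = -192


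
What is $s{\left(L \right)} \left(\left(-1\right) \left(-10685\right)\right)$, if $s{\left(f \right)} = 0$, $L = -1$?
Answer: $0$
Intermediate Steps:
$s{\left(L \right)} \left(\left(-1\right) \left(-10685\right)\right) = 0 \left(\left(-1\right) \left(-10685\right)\right) = 0 \cdot 10685 = 0$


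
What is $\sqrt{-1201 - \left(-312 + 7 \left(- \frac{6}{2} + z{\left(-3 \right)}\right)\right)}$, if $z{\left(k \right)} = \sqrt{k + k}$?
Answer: $\sqrt{-868 - 7 i \sqrt{6}} \approx 0.291 - 29.463 i$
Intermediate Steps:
$z{\left(k \right)} = \sqrt{2} \sqrt{k}$ ($z{\left(k \right)} = \sqrt{2 k} = \sqrt{2} \sqrt{k}$)
$\sqrt{-1201 - \left(-312 + 7 \left(- \frac{6}{2} + z{\left(-3 \right)}\right)\right)} = \sqrt{-1201 + \left(312 - 7 \left(- \frac{6}{2} + \sqrt{2} \sqrt{-3}\right)\right)} = \sqrt{-1201 + \left(312 - 7 \left(\left(-6\right) \frac{1}{2} + \sqrt{2} i \sqrt{3}\right)\right)} = \sqrt{-1201 + \left(312 - 7 \left(-3 + i \sqrt{6}\right)\right)} = \sqrt{-1201 + \left(312 - \left(-21 + 7 i \sqrt{6}\right)\right)} = \sqrt{-1201 + \left(312 + \left(21 - 7 i \sqrt{6}\right)\right)} = \sqrt{-1201 + \left(333 - 7 i \sqrt{6}\right)} = \sqrt{-868 - 7 i \sqrt{6}}$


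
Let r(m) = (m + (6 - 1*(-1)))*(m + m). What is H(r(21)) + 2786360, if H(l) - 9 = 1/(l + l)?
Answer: 6553539889/2352 ≈ 2.7864e+6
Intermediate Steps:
r(m) = 2*m*(7 + m) (r(m) = (m + (6 + 1))*(2*m) = (m + 7)*(2*m) = (7 + m)*(2*m) = 2*m*(7 + m))
H(l) = 9 + 1/(2*l) (H(l) = 9 + 1/(l + l) = 9 + 1/(2*l))
H(r(21)) + 2786360 = (9 + 1/(2*((2*21*(7 + 21))))) + 2786360 = (9 + 1/(2*((2*21*28)))) + 2786360 = (9 + (½)/1176) + 2786360 = (9 + (½)*(1/1176)) + 2786360 = (9 + 1/2352) + 2786360 = 21169/2352 + 2786360 = 6553539889/2352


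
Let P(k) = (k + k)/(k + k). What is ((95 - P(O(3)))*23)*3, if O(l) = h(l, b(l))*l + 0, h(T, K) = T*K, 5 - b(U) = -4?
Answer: 6486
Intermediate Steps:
b(U) = 9 (b(U) = 5 - 1*(-4) = 5 + 4 = 9)
h(T, K) = K*T
O(l) = 9*l² (O(l) = (9*l)*l + 0 = 9*l² + 0 = 9*l²)
P(k) = 1 (P(k) = (2*k)/((2*k)) = (2*k)*(1/(2*k)) = 1)
((95 - P(O(3)))*23)*3 = ((95 - 1*1)*23)*3 = ((95 - 1)*23)*3 = (94*23)*3 = 2162*3 = 6486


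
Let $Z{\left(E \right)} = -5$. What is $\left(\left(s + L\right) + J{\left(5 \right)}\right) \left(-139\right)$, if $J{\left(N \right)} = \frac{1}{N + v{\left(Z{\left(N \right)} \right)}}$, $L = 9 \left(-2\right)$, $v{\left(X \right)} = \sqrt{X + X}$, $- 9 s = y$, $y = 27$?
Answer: $\frac{20294}{7} + \frac{139 i \sqrt{10}}{35} \approx 2899.1 + 12.559 i$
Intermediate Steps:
$s = -3$ ($s = \left(- \frac{1}{9}\right) 27 = -3$)
$v{\left(X \right)} = \sqrt{2} \sqrt{X}$ ($v{\left(X \right)} = \sqrt{2 X} = \sqrt{2} \sqrt{X}$)
$L = -18$
$J{\left(N \right)} = \frac{1}{N + i \sqrt{10}}$ ($J{\left(N \right)} = \frac{1}{N + \sqrt{2} \sqrt{-5}} = \frac{1}{N + \sqrt{2} i \sqrt{5}} = \frac{1}{N + i \sqrt{10}}$)
$\left(\left(s + L\right) + J{\left(5 \right)}\right) \left(-139\right) = \left(\left(-3 - 18\right) + \frac{1}{5 + i \sqrt{10}}\right) \left(-139\right) = \left(-21 + \frac{1}{5 + i \sqrt{10}}\right) \left(-139\right) = 2919 - \frac{139}{5 + i \sqrt{10}}$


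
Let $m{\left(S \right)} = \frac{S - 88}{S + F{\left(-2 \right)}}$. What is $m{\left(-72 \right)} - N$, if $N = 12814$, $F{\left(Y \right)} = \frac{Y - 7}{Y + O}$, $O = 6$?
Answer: $- \frac{3805118}{297} \approx -12812.0$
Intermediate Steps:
$F{\left(Y \right)} = \frac{-7 + Y}{6 + Y}$ ($F{\left(Y \right)} = \frac{Y - 7}{Y + 6} = \frac{-7 + Y}{6 + Y}$)
$m{\left(S \right)} = \frac{-88 + S}{- \frac{9}{4} + S}$ ($m{\left(S \right)} = \frac{S - 88}{S + \frac{-7 - 2}{6 - 2}} = \frac{-88 + S}{S + \frac{1}{4} \left(-9\right)} = \frac{-88 + S}{S - \frac{9}{4}} = \frac{-88 + S}{- \frac{9}{4} + S}$)
$m{\left(-72 \right)} - N = \frac{4 \left(-88 - 72\right)}{-9 + 4 \left(-72\right)} - 12814 = 4 \frac{1}{-9 - 288} \left(-160\right) - 12814 = 4 \frac{1}{-297} \left(-160\right) - 12814 = 4 \left(- \frac{1}{297}\right) \left(-160\right) - 12814 = \frac{640}{297} - 12814 = - \frac{3805118}{297}$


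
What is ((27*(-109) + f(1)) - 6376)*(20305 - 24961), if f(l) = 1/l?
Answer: 43384608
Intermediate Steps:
((27*(-109) + f(1)) - 6376)*(20305 - 24961) = ((27*(-109) + 1/1) - 6376)*(20305 - 24961) = ((-2943 + 1) - 6376)*(-4656) = (-2942 - 6376)*(-4656) = -9318*(-4656) = 43384608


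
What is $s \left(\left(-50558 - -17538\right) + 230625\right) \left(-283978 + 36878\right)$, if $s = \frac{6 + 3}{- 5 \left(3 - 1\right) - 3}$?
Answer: $\frac{439453759500}{13} \approx 3.3804 \cdot 10^{10}$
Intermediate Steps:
$s = - \frac{9}{13}$ ($s = \frac{9}{\left(-5\right) 2 - 3} = \frac{9}{-10 - 3} = \frac{9}{-13} = 9 \left(- \frac{1}{13}\right) = - \frac{9}{13} \approx -0.69231$)
$s \left(\left(-50558 - -17538\right) + 230625\right) \left(-283978 + 36878\right) = - \frac{9 \left(\left(-50558 - -17538\right) + 230625\right) \left(-283978 + 36878\right)}{13} = - \frac{9 \left(\left(-50558 + 17538\right) + 230625\right) \left(-247100\right)}{13} = - \frac{9 \left(-33020 + 230625\right) \left(-247100\right)}{13} = - \frac{9 \cdot 197605 \left(-247100\right)}{13} = \left(- \frac{9}{13}\right) \left(-48828195500\right) = \frac{439453759500}{13}$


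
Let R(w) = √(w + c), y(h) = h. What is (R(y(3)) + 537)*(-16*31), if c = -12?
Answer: -266352 - 1488*I ≈ -2.6635e+5 - 1488.0*I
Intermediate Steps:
R(w) = √(-12 + w) (R(w) = √(w - 12) = √(-12 + w))
(R(y(3)) + 537)*(-16*31) = (√(-12 + 3) + 537)*(-16*31) = (√(-9) + 537)*(-496) = (3*I + 537)*(-496) = (537 + 3*I)*(-496) = -266352 - 1488*I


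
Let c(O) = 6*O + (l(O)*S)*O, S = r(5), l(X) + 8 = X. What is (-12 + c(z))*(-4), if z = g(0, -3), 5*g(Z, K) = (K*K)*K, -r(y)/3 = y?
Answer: 22596/5 ≈ 4519.2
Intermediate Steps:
r(y) = -3*y
g(Z, K) = K³/5 (g(Z, K) = ((K*K)*K)/5 = (K²*K)/5 = K³/5)
l(X) = -8 + X
S = -15 (S = -3*5 = -15)
z = -27/5 (z = (⅕)*(-3)³ = (⅕)*(-27) = -27/5 ≈ -5.4000)
c(O) = 6*O + O*(120 - 15*O) (c(O) = 6*O + ((-8 + O)*(-15))*O = 6*O + (120 - 15*O)*O = 6*O + O*(120 - 15*O))
(-12 + c(z))*(-4) = (-12 + 3*(-27/5)*(42 - 5*(-27/5)))*(-4) = (-12 + 3*(-27/5)*(42 + 27))*(-4) = (-12 + 3*(-27/5)*69)*(-4) = (-12 - 5589/5)*(-4) = -5649/5*(-4) = 22596/5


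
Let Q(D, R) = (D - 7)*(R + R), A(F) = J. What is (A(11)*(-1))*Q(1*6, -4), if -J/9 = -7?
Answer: -504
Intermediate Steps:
J = 63 (J = -9*(-7) = 63)
A(F) = 63
Q(D, R) = 2*R*(-7 + D) (Q(D, R) = (-7 + D)*(2*R) = 2*R*(-7 + D))
(A(11)*(-1))*Q(1*6, -4) = (63*(-1))*(2*(-4)*(-7 + 1*6)) = -126*(-4)*(-7 + 6) = -126*(-4)*(-1) = -63*8 = -504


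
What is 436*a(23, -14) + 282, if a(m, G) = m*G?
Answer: -140110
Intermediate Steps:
a(m, G) = G*m
436*a(23, -14) + 282 = 436*(-14*23) + 282 = 436*(-322) + 282 = -140392 + 282 = -140110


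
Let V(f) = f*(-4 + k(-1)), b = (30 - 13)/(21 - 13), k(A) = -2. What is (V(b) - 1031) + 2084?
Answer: 4161/4 ≈ 1040.3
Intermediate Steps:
b = 17/8 ≈ 2.1250
V(f) = -6*f (V(f) = f*(-4 - 2) = f*(-6) = -6*f)
(V(b) - 1031) + 2084 = (-6*17/8 - 1031) + 2084 = (-51/4 - 1031) + 2084 = -4175/4 + 2084 = 4161/4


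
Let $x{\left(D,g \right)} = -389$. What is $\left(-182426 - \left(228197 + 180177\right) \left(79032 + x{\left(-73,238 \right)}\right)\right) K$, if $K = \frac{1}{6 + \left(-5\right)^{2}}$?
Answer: $- \frac{32115938908}{31} \approx -1.036 \cdot 10^{9}$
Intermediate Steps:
$K = \frac{1}{31}$ ($K = \frac{1}{6 + 25} = \frac{1}{31} \approx 0.032258$)
$\left(-182426 - \left(228197 + 180177\right) \left(79032 + x{\left(-73,238 \right)}\right)\right) K = \left(-182426 - \left(228197 + 180177\right) \left(79032 - 389\right)\right) \frac{1}{31} = \left(-182426 - 408374 \cdot 78643\right) \frac{1}{31} = \left(-182426 - 32115756482\right) \frac{1}{31} = \left(-32115938908\right) \frac{1}{31} = - \frac{32115938908}{31}$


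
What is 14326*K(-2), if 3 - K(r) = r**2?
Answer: -14326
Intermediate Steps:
K(r) = 3 - r**2
14326*K(-2) = 14326*(3 - 1*(-2)**2) = 14326*(3 - 1*4) = 14326*(3 - 4) = 14326*(-1) = -14326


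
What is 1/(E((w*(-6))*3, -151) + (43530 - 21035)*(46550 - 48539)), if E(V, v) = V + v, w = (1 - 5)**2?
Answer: -1/44742994 ≈ -2.2350e-8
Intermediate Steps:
w = 16 (w = (-4)**2 = 16)
1/(E((w*(-6))*3, -151) + (43530 - 21035)*(46550 - 48539)) = 1/(((16*(-6))*3 - 151) + (43530 - 21035)*(46550 - 48539)) = 1/((-96*3 - 151) + 22495*(-1989)) = 1/((-288 - 151) - 44742555) = 1/(-439 - 44742555) = 1/(-44742994) = -1/44742994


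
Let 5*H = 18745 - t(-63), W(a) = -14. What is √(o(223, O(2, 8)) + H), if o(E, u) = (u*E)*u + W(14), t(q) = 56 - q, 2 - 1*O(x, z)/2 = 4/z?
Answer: √142955/5 ≈ 75.619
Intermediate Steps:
O(x, z) = 4 - 8/z
H = 18626/5 (H = (18745 - (56 - 1*(-63)))/5 = (18745 - (56 + 63))/5 = (18745 - 1*119)/5 = (18745 - 119)/5 = (⅕)*18626 = 18626/5 ≈ 3725.2)
o(E, u) = -14 + E*u² (o(E, u) = (u*E)*u - 14 = (E*u)*u - 14 = E*u² - 14 = -14 + E*u²)
√(o(223, O(2, 8)) + H) = √((-14 + 223*(4 - 8/8)²) + 18626/5) = √((-14 + 223*(4 - 8*⅛)²) + 18626/5) = √((-14 + 223*(4 - 1)²) + 18626/5) = √((-14 + 223*3²) + 18626/5) = √((-14 + 223*9) + 18626/5) = √((-14 + 2007) + 18626/5) = √(1993 + 18626/5) = √(28591/5) = √142955/5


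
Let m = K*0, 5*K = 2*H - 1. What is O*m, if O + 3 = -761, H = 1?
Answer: 0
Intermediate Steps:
K = ⅕ (K = (2*1 - 1)/5 = (2 - 1)/5 = (⅕)*1 = ⅕ ≈ 0.20000)
m = 0 (m = (⅕)*0 = 0)
O = -764 (O = -3 - 761 = -764)
O*m = -764*0 = 0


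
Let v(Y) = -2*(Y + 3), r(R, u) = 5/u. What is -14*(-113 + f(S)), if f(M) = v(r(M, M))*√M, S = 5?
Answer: 1582 + 112*√5 ≈ 1832.4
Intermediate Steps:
v(Y) = -6 - 2*Y (v(Y) = -2*(3 + Y) = -6 - 2*Y)
f(M) = √M*(-6 - 10/M) (f(M) = (-6 - 10/M)*√M = √M*(-6 - 10/M))
-14*(-113 + f(S)) = -14*(-113 + 2*(-5 - 3*5)/√5) = -14*(-113 + 2*(√5/5)*(-5 - 15)) = -14*(-113 + 2*(√5/5)*(-20)) = -14*(-113 - 8*√5) = 1582 + 112*√5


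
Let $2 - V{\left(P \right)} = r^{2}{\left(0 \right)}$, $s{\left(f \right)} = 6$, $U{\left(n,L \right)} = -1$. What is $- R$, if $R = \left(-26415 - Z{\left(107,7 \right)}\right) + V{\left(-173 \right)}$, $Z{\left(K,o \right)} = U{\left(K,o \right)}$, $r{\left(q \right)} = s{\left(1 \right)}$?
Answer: $26448$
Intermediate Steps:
$r{\left(q \right)} = 6$
$Z{\left(K,o \right)} = -1$
$V{\left(P \right)} = -34$ ($V{\left(P \right)} = 2 - 6^{2} = 2 - 36 = -34$)
$R = -26448$ ($R = \left(-26415 - -1\right) - 34 = \left(-26415 + 1\right) - 34 = -26414 - 34 = -26448$)
$- R = \left(-1\right) \left(-26448\right) = 26448$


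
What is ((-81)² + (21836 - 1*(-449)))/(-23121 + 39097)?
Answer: 14423/7988 ≈ 1.8056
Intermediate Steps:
((-81)² + (21836 - 1*(-449)))/(-23121 + 39097) = (6561 + (21836 + 449))/15976 = (6561 + 22285)*(1/15976) = 28846*(1/15976) = 14423/7988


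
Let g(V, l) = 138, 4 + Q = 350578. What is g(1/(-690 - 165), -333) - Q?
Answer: -350436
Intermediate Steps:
Q = 350574 (Q = -4 + 350578 = 350574)
g(1/(-690 - 165), -333) - Q = 138 - 1*350574 = 138 - 350574 = -350436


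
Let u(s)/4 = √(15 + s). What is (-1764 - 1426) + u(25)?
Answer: -3190 + 8*√10 ≈ -3164.7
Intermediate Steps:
u(s) = 4*√(15 + s)
(-1764 - 1426) + u(25) = (-1764 - 1426) + 4*√(15 + 25) = -3190 + 4*√40 = -3190 + 4*(2*√10) = -3190 + 8*√10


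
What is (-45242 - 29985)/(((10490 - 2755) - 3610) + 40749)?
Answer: -75227/44874 ≈ -1.6764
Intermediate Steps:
(-45242 - 29985)/(((10490 - 2755) - 3610) + 40749) = -75227/((7735 - 3610) + 40749) = -75227/(4125 + 40749) = -75227/44874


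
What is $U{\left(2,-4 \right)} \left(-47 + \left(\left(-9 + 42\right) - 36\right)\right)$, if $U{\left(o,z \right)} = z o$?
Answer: $400$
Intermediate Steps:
$U{\left(o,z \right)} = o z$
$U{\left(2,-4 \right)} \left(-47 + \left(\left(-9 + 42\right) - 36\right)\right) = 2 \left(-4\right) \left(-47 + \left(\left(-9 + 42\right) - 36\right)\right) = - 8 \left(-47 + \left(33 - 36\right)\right) = - 8 \left(-47 - 3\right) = \left(-8\right) \left(-50\right) = 400$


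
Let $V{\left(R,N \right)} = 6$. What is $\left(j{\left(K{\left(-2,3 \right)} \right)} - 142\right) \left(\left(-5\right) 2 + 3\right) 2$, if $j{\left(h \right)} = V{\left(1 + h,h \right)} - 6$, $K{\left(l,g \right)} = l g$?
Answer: $1988$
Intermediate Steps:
$K{\left(l,g \right)} = g l$
$j{\left(h \right)} = 0$ ($j{\left(h \right)} = 6 - 6 = 0$)
$\left(j{\left(K{\left(-2,3 \right)} \right)} - 142\right) \left(\left(-5\right) 2 + 3\right) 2 = \left(0 - 142\right) \left(\left(-5\right) 2 + 3\right) 2 = - 142 \left(-10 + 3\right) 2 = - 142 \left(\left(-7\right) 2\right) = \left(-142\right) \left(-14\right) = 1988$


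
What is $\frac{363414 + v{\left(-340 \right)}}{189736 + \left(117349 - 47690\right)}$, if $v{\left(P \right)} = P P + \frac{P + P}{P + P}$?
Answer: $\frac{95803}{51879} \approx 1.8467$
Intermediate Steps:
$v{\left(P \right)} = 1 + P^{2}$ ($v{\left(P \right)} = P^{2} + \frac{2 P}{2 P} = P^{2} + 2 P \frac{1}{2 P} = P^{2} + 1 = 1 + P^{2}$)
$\frac{363414 + v{\left(-340 \right)}}{189736 + \left(117349 - 47690\right)} = \frac{363414 + \left(1 + \left(-340\right)^{2}\right)}{189736 + \left(117349 - 47690\right)} = \frac{363414 + \left(1 + 115600\right)}{189736 + 69659} = \frac{363414 + 115601}{259395} = 479015 \cdot \frac{1}{259395} = \frac{95803}{51879}$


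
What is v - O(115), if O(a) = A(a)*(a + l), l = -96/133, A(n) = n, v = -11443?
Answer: -3269804/133 ≈ -24585.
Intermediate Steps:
l = -96/133 (l = -96*1/133 = -96/133 ≈ -0.72180)
O(a) = a*(-96/133 + a) (O(a) = a*(a - 96/133) = a*(-96/133 + a))
v - O(115) = -11443 - 115*(-96 + 133*115)/133 = -11443 - 115*(-96 + 15295)/133 = -11443 - 115*15199/133 = -11443 - 1*1747885/133 = -11443 - 1747885/133 = -3269804/133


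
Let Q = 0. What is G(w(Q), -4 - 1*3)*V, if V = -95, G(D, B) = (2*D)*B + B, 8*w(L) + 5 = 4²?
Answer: 9975/4 ≈ 2493.8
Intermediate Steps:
w(L) = 11/8 (w(L) = -5/8 + (⅛)*4² = -5/8 + (⅛)*16 = -5/8 + 2 = 11/8)
G(D, B) = B + 2*B*D (G(D, B) = 2*B*D + B = B + 2*B*D)
G(w(Q), -4 - 1*3)*V = ((-4 - 1*3)*(1 + 2*(11/8)))*(-95) = ((-4 - 3)*(1 + 11/4))*(-95) = -7*15/4*(-95) = -105/4*(-95) = 9975/4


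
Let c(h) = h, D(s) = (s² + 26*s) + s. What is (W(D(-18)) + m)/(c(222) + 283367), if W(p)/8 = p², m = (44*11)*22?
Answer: 220600/283589 ≈ 0.77789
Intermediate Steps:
D(s) = s² + 27*s
m = 10648 (m = 484*22 = 10648)
W(p) = 8*p²
(W(D(-18)) + m)/(c(222) + 283367) = (8*(-18*(27 - 18))² + 10648)/(222 + 283367) = (8*(-18*9)² + 10648)/283589 = (8*(-162)² + 10648)*(1/283589) = (8*26244 + 10648)*(1/283589) = (209952 + 10648)*(1/283589) = 220600*(1/283589) = 220600/283589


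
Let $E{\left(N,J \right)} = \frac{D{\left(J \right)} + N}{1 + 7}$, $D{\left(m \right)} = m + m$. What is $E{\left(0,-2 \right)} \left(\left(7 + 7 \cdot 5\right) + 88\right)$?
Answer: $-65$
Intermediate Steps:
$D{\left(m \right)} = 2 m$
$E{\left(N,J \right)} = \frac{J}{4} + \frac{N}{8}$ ($E{\left(N,J \right)} = \frac{2 J + N}{1 + 7} = \frac{N + 2 J}{8} = \left(N + 2 J\right) \frac{1}{8} = \frac{J}{4} + \frac{N}{8}$)
$E{\left(0,-2 \right)} \left(\left(7 + 7 \cdot 5\right) + 88\right) = \left(\frac{1}{4} \left(-2\right) + \frac{1}{8} \cdot 0\right) \left(\left(7 + 7 \cdot 5\right) + 88\right) = \left(- \frac{1}{2} + 0\right) \left(\left(7 + 35\right) + 88\right) = - \frac{42 + 88}{2} = \left(- \frac{1}{2}\right) 130 = -65$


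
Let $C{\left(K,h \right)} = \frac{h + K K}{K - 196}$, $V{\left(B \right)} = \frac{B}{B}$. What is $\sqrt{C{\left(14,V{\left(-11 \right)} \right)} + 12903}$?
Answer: $\frac{\sqrt{427363118}}{182} \approx 113.59$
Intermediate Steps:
$V{\left(B \right)} = 1$
$C{\left(K,h \right)} = \frac{h + K^{2}}{-196 + K}$
$\sqrt{C{\left(14,V{\left(-11 \right)} \right)} + 12903} = \sqrt{\frac{1 + 14^{2}}{-196 + 14} + 12903} = \sqrt{\frac{1 + 196}{-182} + 12903} = \sqrt{\left(- \frac{1}{182}\right) 197 + 12903} = \sqrt{- \frac{197}{182} + 12903} = \sqrt{\frac{2348149}{182}} = \frac{\sqrt{427363118}}{182}$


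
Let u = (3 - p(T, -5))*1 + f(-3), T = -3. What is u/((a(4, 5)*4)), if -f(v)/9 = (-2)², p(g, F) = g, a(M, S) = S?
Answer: -3/2 ≈ -1.5000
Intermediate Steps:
f(v) = -36 (f(v) = -9*(-2)² = -9*4 = -36)
u = -30 (u = (3 - 1*(-3))*1 - 36 = (3 + 3)*1 - 36 = 6*1 - 36 = 6 - 36 = -30)
u/((a(4, 5)*4)) = -30/(5*4) = -30/20 = -30*1/20 = -3/2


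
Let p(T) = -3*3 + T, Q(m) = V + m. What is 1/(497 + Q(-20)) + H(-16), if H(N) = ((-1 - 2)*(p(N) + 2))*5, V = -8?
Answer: 161806/469 ≈ 345.00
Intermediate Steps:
Q(m) = -8 + m
p(T) = -9 + T
H(N) = 105 - 15*N (H(N) = ((-1 - 2)*((-9 + N) + 2))*5 = -3*(-7 + N)*5 = (21 - 3*N)*5 = 105 - 15*N)
1/(497 + Q(-20)) + H(-16) = 1/(497 + (-8 - 20)) + (105 - 15*(-16)) = 1/(497 - 28) + (105 + 240) = 1/469 + 345 = 161806/469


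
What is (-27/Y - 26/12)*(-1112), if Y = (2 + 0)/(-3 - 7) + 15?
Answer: 492616/111 ≈ 4438.0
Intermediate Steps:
Y = 74/5 (Y = 2/(-10) + 15 = 2*(-1/10) + 15 = -1/5 + 15 = 74/5 ≈ 14.800)
(-27/Y - 26/12)*(-1112) = (-27/74/5 - 26/12)*(-1112) = (-27*5/74 - 26*1/12)*(-1112) = (-135/74 - 13/6)*(-1112) = -443/111*(-1112) = 492616/111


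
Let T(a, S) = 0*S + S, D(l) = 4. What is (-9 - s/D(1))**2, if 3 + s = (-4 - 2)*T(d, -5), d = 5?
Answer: 3969/16 ≈ 248.06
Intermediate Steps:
T(a, S) = S (T(a, S) = 0 + S = S)
s = 27 (s = -3 + (-4 - 2)*(-5) = -3 - 6*(-5) = -3 + 30 = 27)
(-9 - s/D(1))**2 = (-9 - 27/4)**2 = (-63/4)**2 = 3969/16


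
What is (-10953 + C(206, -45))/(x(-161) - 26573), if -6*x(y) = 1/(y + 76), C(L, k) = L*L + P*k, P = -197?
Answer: -20577480/13552229 ≈ -1.5184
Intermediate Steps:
C(L, k) = L² - 197*k (C(L, k) = L*L - 197*k = L² - 197*k)
x(y) = -1/(6*(76 + y)) (x(y) = -1/(6*(y + 76)) = -1/(6*(76 + y)))
(-10953 + C(206, -45))/(x(-161) - 26573) = (-10953 + (206² - 197*(-45)))/(-1/(456 + 6*(-161)) - 26573) = (-10953 + (42436 + 8865))/(-1/(456 - 966) - 26573) = (-10953 + 51301)/(-1/(-510) - 26573) = 40348/(-1*(-1/510) - 26573) = 40348/(1/510 - 26573) = 40348/(-13552229/510) = 40348*(-510/13552229) = -20577480/13552229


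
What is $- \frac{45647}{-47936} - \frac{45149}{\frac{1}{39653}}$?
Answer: $- \frac{12259928491335}{6848} \approx -1.7903 \cdot 10^{9}$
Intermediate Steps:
$- \frac{45647}{-47936} - \frac{45149}{\frac{1}{39653}} = \left(-45647\right) \left(- \frac{1}{47936}\right) - 45149 \frac{1}{\frac{1}{39653}} = \frac{6521}{6848} - 1790293297 = - \frac{12259928491335}{6848}$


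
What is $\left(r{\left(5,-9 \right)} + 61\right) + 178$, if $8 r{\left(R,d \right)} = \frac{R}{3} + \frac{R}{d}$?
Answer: $\frac{8609}{36} \approx 239.14$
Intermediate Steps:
$r{\left(R,d \right)} = \frac{R}{24} + \frac{R}{8 d}$ ($r{\left(R,d \right)} = \frac{\frac{R}{3} + \frac{R}{d}}{8} = \frac{R}{24} + \frac{R}{8 d}$)
$\left(r{\left(5,-9 \right)} + 61\right) + 178 = \left(\frac{1}{24} \cdot 5 \frac{1}{-9} \left(3 - 9\right) + 61\right) + 178 = \left(\frac{1}{24} \cdot 5 \left(- \frac{1}{9}\right) \left(-6\right) + 61\right) + 178 = \left(\frac{5}{36} + 61\right) + 178 = \frac{2201}{36} + 178 = \frac{8609}{36}$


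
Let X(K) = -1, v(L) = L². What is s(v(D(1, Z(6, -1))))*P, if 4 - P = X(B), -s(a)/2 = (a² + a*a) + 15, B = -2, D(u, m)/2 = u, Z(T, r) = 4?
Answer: -470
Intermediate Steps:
D(u, m) = 2*u
s(a) = -30 - 4*a² (s(a) = -2*((a² + a*a) + 15) = -2*((a² + a²) + 15) = -2*(2*a² + 15) = -2*(15 + 2*a²) = -30 - 4*a²)
P = 5 (P = 4 - 1*(-1) = 4 + 1 = 5)
s(v(D(1, Z(6, -1))))*P = (-30 - 4*((2*1)²)²)*5 = (-30 - 4*(2²)²)*5 = (-30 - 4*4²)*5 = (-30 - 4*16)*5 = (-30 - 64)*5 = -94*5 = -470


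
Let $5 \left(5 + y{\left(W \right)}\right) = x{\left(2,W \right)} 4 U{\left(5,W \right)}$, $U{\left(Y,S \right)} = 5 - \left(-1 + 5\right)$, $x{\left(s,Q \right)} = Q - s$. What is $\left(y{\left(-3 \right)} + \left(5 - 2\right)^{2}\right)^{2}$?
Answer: $0$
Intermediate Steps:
$U{\left(Y,S \right)} = 1$ ($U{\left(Y,S \right)} = 5 - 4 = 1$)
$y{\left(W \right)} = - \frac{33}{5} + \frac{4 W}{5}$ ($y{\left(W \right)} = -5 + \frac{\left(W - 2\right) 4 \cdot 1}{5} = -5 + \frac{\left(-2 + W\right) 4 \cdot 1}{5} = -5 + \frac{\left(-8 + 4 W\right) 1}{5} = -5 + \frac{-8 + 4 W}{5} = -5 + \left(- \frac{8}{5} + \frac{4 W}{5}\right) = - \frac{33}{5} + \frac{4 W}{5}$)
$\left(y{\left(-3 \right)} + \left(5 - 2\right)^{2}\right)^{2} = \left(\left(- \frac{33}{5} + \frac{4}{5} \left(-3\right)\right) + \left(5 - 2\right)^{2}\right)^{2} = \left(\left(- \frac{33}{5} - \frac{12}{5}\right) + 3^{2}\right)^{2} = \left(-9 + 9\right)^{2} = 0^{2} = 0$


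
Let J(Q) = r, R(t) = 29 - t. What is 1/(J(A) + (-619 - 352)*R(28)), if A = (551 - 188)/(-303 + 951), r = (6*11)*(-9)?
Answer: -1/1565 ≈ -0.00063898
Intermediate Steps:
r = -594 (r = 66*(-9) = -594)
A = 121/216 (A = 363/648 = 363*(1/648) = 121/216 ≈ 0.56019)
J(Q) = -594
1/(J(A) + (-619 - 352)*R(28)) = 1/(-594 + (-619 - 352)*(29 - 1*28)) = 1/(-594 - 971*(29 - 28)) = 1/(-594 - 971*1) = 1/(-594 - 971) = 1/(-1565) = -1/1565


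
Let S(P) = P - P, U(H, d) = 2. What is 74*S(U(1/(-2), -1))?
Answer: 0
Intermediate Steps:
S(P) = 0
74*S(U(1/(-2), -1)) = 74*0 = 0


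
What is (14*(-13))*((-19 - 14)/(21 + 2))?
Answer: 6006/23 ≈ 261.13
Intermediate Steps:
(14*(-13))*((-19 - 14)/(21 + 2)) = -(-6006)/23 = -182*(-33/23) = 6006/23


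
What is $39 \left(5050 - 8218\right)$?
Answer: $-123552$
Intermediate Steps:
$39 \left(5050 - 8218\right) = 39 \left(-3168\right) = -123552$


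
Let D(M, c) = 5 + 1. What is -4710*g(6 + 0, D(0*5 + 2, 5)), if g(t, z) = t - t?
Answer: 0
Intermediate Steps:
D(M, c) = 6
g(t, z) = 0
-4710*g(6 + 0, D(0*5 + 2, 5)) = -4710*0 = 0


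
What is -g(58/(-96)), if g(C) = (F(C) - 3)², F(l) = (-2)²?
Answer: -1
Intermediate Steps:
F(l) = 4
g(C) = 1 (g(C) = (4 - 3)² = 1² = 1)
-g(58/(-96)) = -1*1 = -1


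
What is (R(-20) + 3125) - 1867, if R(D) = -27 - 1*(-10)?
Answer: 1241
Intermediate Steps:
R(D) = -17 (R(D) = -27 + 10 = -17)
(R(-20) + 3125) - 1867 = (-17 + 3125) - 1867 = 3108 - 1867 = 1241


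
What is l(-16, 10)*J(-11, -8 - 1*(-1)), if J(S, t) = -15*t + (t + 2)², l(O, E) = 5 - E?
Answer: -650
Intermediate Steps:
J(S, t) = (2 + t)² - 15*t (J(S, t) = -15*t + (2 + t)² = (2 + t)² - 15*t)
l(-16, 10)*J(-11, -8 - 1*(-1)) = (5 - 1*10)*((2 + (-8 - 1*(-1)))² - 15*(-8 - 1*(-1))) = (5 - 10)*((2 + (-8 + 1))² - 15*(-8 + 1)) = -5*((2 - 7)² - 15*(-7)) = -5*((-5)² + 105) = -5*(25 + 105) = -5*130 = -650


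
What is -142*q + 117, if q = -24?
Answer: 3525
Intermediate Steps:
-142*q + 117 = -142*(-24) + 117 = 3408 + 117 = 3525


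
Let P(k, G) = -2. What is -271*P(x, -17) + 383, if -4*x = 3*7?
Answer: 925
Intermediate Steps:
x = -21/4 (x = -3*7/4 = -¼*21 = -21/4 ≈ -5.2500)
-271*P(x, -17) + 383 = -271*(-2) + 383 = 542 + 383 = 925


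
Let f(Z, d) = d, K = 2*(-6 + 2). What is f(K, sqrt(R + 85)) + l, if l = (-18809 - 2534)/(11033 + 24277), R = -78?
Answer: -21343/35310 + sqrt(7) ≈ 2.0413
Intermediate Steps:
K = -8 (K = 2*(-4) = -8)
l = -21343/35310 ≈ -0.60445
f(K, sqrt(R + 85)) + l = sqrt(-78 + 85) - 21343/35310 = sqrt(7) - 21343/35310 = -21343/35310 + sqrt(7)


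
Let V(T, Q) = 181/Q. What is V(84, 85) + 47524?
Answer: 4039721/85 ≈ 47526.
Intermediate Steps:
V(84, 85) + 47524 = 181/85 + 47524 = 4039721/85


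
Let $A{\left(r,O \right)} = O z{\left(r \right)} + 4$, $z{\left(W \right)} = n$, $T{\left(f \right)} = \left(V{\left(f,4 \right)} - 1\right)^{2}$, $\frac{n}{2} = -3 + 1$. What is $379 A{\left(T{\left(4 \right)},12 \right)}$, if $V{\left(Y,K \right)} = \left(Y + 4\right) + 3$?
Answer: $-16676$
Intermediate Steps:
$V{\left(Y,K \right)} = 7 + Y$ ($V{\left(Y,K \right)} = \left(4 + Y\right) + 3 = 7 + Y$)
$n = -4$ ($n = 2 \left(-3 + 1\right) = 2 \left(-2\right) = -4$)
$T{\left(f \right)} = \left(6 + f\right)^{2}$ ($T{\left(f \right)} = \left(\left(7 + f\right) - 1\right)^{2} = \left(6 + f\right)^{2}$)
$z{\left(W \right)} = -4$
$A{\left(r,O \right)} = 4 - 4 O$ ($A{\left(r,O \right)} = O \left(-4\right) + 4 = - 4 O + 4 = 4 - 4 O$)
$379 A{\left(T{\left(4 \right)},12 \right)} = 379 \left(4 - 48\right) = 379 \left(-44\right) = -16676$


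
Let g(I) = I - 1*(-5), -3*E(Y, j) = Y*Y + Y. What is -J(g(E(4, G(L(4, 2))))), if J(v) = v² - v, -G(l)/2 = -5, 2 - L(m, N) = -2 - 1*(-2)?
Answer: -40/9 ≈ -4.4444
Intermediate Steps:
L(m, N) = 2 (L(m, N) = 2 - (-2 - 1*(-2)) = 2 - (-2 + 2) = 2 - 1*0 = 2 + 0 = 2)
G(l) = 10 (G(l) = -2*(-5) = 10)
E(Y, j) = -Y/3 - Y²/3 (E(Y, j) = -(Y*Y + Y)/3 = -(Y² + Y)/3 = -(Y + Y²)/3 = -Y/3 - Y²/3)
g(I) = 5 + I (g(I) = I + 5 = 5 + I)
-J(g(E(4, G(L(4, 2))))) = -(5 - ⅓*4*(1 + 4))*(-1 + (5 - ⅓*4*(1 + 4))) = -(5 - ⅓*4*5)*(-1 + (5 - ⅓*4*5)) = -(5 - 20/3)*(-1 + (5 - 20/3)) = -(-5)*(-1 - 5/3)/3 = -(-5)*(-8)/(3*3) = -1*40/9 = -40/9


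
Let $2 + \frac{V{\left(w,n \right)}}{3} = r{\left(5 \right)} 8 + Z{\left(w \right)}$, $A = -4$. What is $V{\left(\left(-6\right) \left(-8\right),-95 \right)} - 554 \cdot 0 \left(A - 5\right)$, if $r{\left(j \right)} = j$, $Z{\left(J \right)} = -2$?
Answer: $108$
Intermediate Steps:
$V{\left(w,n \right)} = 108$ ($V{\left(w,n \right)} = -6 + 3 \left(5 \cdot 8 - 2\right) = -6 + 3 \left(40 - 2\right) = -6 + 3 \cdot 38 = -6 + 114 = 108$)
$V{\left(\left(-6\right) \left(-8\right),-95 \right)} - 554 \cdot 0 \left(A - 5\right) = 108 - 554 \cdot 0 \left(-4 - 5\right) = 108 - 554 \cdot 0 \left(-9\right) = 108 - 554 \cdot 0 = 108 - 0 = 108 + 0 = 108$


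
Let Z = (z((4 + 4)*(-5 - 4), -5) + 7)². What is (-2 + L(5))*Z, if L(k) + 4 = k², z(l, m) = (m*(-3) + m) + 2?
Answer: 6859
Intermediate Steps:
z(l, m) = 2 - 2*m (z(l, m) = (-3*m + m) + 2 = -2*m + 2 = 2 - 2*m)
L(k) = -4 + k²
Z = 361 (Z = ((2 - 2*(-5)) + 7)² = ((2 + 10) + 7)² = (12 + 7)² = 19² = 361)
(-2 + L(5))*Z = (-2 + (-4 + 5²))*361 = (-2 + (-4 + 25))*361 = (-2 + 21)*361 = 19*361 = 6859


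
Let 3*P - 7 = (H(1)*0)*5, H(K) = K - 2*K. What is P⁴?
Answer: 2401/81 ≈ 29.642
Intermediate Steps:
H(K) = -K
P = 7/3 (P = 7/3 + ((-1*1*0)*5)/3 = 7/3 + (-1*0*5)/3 = 7/3 + (0*5)/3 = 7/3 + (⅓)*0 = 7/3 + 0 = 7/3 ≈ 2.3333)
P⁴ = (7/3)⁴ = 2401/81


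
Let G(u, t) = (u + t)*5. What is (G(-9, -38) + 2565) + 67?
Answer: 2397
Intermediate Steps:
G(u, t) = 5*t + 5*u (G(u, t) = (t + u)*5 = 5*t + 5*u)
(G(-9, -38) + 2565) + 67 = ((5*(-38) + 5*(-9)) + 2565) + 67 = ((-190 - 45) + 2565) + 67 = (-235 + 2565) + 67 = 2330 + 67 = 2397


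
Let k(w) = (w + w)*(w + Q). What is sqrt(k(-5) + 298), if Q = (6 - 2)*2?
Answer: 2*sqrt(67) ≈ 16.371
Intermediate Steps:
Q = 8 (Q = 4*2 = 8)
k(w) = 2*w*(8 + w) (k(w) = (w + w)*(w + 8) = (2*w)*(8 + w) = 2*w*(8 + w))
sqrt(k(-5) + 298) = sqrt(2*(-5)*(8 - 5) + 298) = sqrt(2*(-5)*3 + 298) = sqrt(-30 + 298) = sqrt(268) = 2*sqrt(67)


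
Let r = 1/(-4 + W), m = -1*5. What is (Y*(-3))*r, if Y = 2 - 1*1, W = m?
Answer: ⅓ ≈ 0.33333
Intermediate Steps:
m = -5
W = -5
Y = 1 (Y = 2 - 1 = 1)
r = -⅑ (r = 1/(-4 - 5) = 1/(-9) = -⅑ ≈ -0.11111)
(Y*(-3))*r = (1*(-3))*(-⅑) = -3*(-⅑) = ⅓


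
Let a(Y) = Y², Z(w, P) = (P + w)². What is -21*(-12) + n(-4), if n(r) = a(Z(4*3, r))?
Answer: 4348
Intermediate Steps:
n(r) = (12 + r)⁴ (n(r) = ((r + 4*3)²)² = ((r + 12)²)² = ((12 + r)²)² = (12 + r)⁴)
-21*(-12) + n(-4) = -21*(-12) + (12 - 4)⁴ = 252 + 8⁴ = 252 + 4096 = 4348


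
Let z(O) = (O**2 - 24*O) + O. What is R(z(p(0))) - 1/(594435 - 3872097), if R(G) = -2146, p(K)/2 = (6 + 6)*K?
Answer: -7033862651/3277662 ≈ -2146.0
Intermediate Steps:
p(K) = 24*K (p(K) = 2*((6 + 6)*K) = 2*(12*K) = 24*K)
z(O) = O**2 - 23*O
R(z(p(0))) - 1/(594435 - 3872097) = -2146 - 1/(594435 - 3872097) = -2146 - 1/(-3277662) = -2146 - 1*(-1/3277662) = -2146 + 1/3277662 = -7033862651/3277662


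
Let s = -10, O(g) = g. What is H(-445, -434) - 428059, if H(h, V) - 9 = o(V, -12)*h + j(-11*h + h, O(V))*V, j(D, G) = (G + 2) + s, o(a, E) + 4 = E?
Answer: -229102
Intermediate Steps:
o(a, E) = -4 + E
j(D, G) = -8 + G (j(D, G) = (G + 2) - 10 = (2 + G) - 10 = -8 + G)
H(h, V) = 9 - 16*h + V*(-8 + V) (H(h, V) = 9 + ((-4 - 12)*h + (-8 + V)*V) = 9 + (-16*h + V*(-8 + V)) = 9 - 16*h + V*(-8 + V))
H(-445, -434) - 428059 = (9 - 16*(-445) - 434*(-8 - 434)) - 428059 = (9 + 7120 - 434*(-442)) - 428059 = (9 + 7120 + 191828) - 428059 = 198957 - 428059 = -229102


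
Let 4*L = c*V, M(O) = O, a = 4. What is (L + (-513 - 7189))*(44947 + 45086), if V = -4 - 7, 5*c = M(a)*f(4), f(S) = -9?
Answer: -3458257563/5 ≈ -6.9165e+8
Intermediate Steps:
c = -36/5 (c = (4*(-9))/5 = (⅕)*(-36) = -36/5 ≈ -7.2000)
V = -11
L = 99/5 (L = (-36/5*(-11))/4 = (¼)*(396/5) = 99/5 ≈ 19.800)
(L + (-513 - 7189))*(44947 + 45086) = (99/5 + (-513 - 7189))*(44947 + 45086) = (99/5 - 7702)*90033 = -38411/5*90033 = -3458257563/5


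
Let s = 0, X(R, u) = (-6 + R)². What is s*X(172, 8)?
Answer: 0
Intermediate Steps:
s*X(172, 8) = 0*(-6 + 172)² = 0*166² = 0*27556 = 0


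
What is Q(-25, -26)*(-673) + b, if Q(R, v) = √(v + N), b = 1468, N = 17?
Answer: 1468 - 2019*I ≈ 1468.0 - 2019.0*I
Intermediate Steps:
Q(R, v) = √(17 + v) (Q(R, v) = √(v + 17) = √(17 + v))
Q(-25, -26)*(-673) + b = √(17 - 26)*(-673) + 1468 = √(-9)*(-673) + 1468 = (3*I)*(-673) + 1468 = -2019*I + 1468 = 1468 - 2019*I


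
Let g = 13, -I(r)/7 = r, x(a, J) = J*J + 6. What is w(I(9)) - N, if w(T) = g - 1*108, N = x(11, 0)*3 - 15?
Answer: -98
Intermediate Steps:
x(a, J) = 6 + J² (x(a, J) = J² + 6 = 6 + J²)
I(r) = -7*r
N = 3 (N = (6 + 0²)*3 - 15 = (6 + 0)*3 - 15 = 6*3 - 15 = 18 - 15 = 3)
w(T) = -95 (w(T) = 13 - 1*108 = 13 - 108 = -95)
w(I(9)) - N = -95 - 1*3 = -95 - 3 = -98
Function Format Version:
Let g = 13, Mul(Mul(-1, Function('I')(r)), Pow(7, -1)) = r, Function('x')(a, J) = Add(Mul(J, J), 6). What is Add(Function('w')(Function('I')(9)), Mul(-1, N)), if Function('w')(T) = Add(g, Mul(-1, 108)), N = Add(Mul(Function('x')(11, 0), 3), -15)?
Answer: -98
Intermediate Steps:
Function('x')(a, J) = Add(6, Pow(J, 2)) (Function('x')(a, J) = Add(Pow(J, 2), 6) = Add(6, Pow(J, 2)))
Function('I')(r) = Mul(-7, r)
N = 3 (N = Add(Mul(Add(6, Pow(0, 2)), 3), -15) = Add(Mul(Add(6, 0), 3), -15) = Add(Mul(6, 3), -15) = Add(18, -15) = 3)
Function('w')(T) = -95 (Function('w')(T) = Add(13, Mul(-1, 108)) = Add(13, -108) = -95)
Add(Function('w')(Function('I')(9)), Mul(-1, N)) = Add(-95, Mul(-1, 3)) = Add(-95, -3) = -98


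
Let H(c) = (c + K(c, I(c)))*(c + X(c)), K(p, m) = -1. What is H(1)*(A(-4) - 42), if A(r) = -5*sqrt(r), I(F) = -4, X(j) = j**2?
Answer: 0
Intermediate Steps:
H(c) = (-1 + c)*(c + c**2) (H(c) = (c - 1)*(c + c**2) = (-1 + c)*(c + c**2))
H(1)*(A(-4) - 42) = (1**3 - 1*1)*(-10*I - 42) = (1 - 1)*(-10*I - 42) = 0*(-10*I - 42) = 0*(-42 - 10*I) = 0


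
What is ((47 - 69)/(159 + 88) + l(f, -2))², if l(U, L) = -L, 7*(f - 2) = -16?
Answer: 222784/61009 ≈ 3.6517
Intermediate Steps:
f = -2/7 (f = 2 + (⅐)*(-16) = 2 - 16/7 = -2/7 ≈ -0.28571)
((47 - 69)/(159 + 88) + l(f, -2))² = ((47 - 69)/(159 + 88) - 1*(-2))² = (-22/247 + 2)² = (472/247)² = 222784/61009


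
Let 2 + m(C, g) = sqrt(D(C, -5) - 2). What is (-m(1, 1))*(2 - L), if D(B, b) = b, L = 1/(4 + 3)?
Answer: 26/7 - 13*I*sqrt(7)/7 ≈ 3.7143 - 4.9135*I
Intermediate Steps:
L = 1/7 ≈ 0.14286
m(C, g) = -2 + I*sqrt(7) (m(C, g) = -2 + sqrt(-5 - 2) = -2 + sqrt(-7) = -2 + I*sqrt(7))
(-m(1, 1))*(2 - L) = (-(-2 + I*sqrt(7)))*(2 - 1*1/7) = (2 - I*sqrt(7))*(2 - 1/7) = (2 - I*sqrt(7))*(13/7) = 26/7 - 13*I*sqrt(7)/7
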